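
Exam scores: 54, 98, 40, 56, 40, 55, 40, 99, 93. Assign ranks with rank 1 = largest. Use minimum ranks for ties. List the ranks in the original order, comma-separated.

6, 2, 7, 4, 7, 5, 7, 1, 3

Sorted (descending): 99, 98, 93, 56, 55, 54, 40, 40, 40
The 3 values of 40 occupy positions 7–9 → each gets rank 7.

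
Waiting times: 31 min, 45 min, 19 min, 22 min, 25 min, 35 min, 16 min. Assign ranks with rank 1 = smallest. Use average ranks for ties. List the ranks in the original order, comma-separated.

Sorted (ascending): 16, 19, 22, 25, 31, 35, 45
No ties — each value takes its position as its rank.

5, 7, 2, 3, 4, 6, 1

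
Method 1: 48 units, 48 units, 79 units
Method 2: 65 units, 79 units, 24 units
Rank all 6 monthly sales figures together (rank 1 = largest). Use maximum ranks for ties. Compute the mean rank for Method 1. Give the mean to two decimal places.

Sorted (descending): 79, 79, 65, 48, 48, 24
The 2 values of 79 occupy positions 1–2 → each gets rank 2.
The 2 values of 48 occupy positions 4–5 → each gets rank 5.
Method 1 values → pooled ranks: 48→5, 48→5, 79→2
Mean rank = (5 + 5 + 2) / 3 = 4.00

4.00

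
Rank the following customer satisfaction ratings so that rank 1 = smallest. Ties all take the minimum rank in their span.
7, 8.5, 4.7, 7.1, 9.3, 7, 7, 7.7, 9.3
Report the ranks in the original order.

Sorted (ascending): 4.7, 7, 7, 7, 7.1, 7.7, 8.5, 9.3, 9.3
The 3 values of 7 occupy positions 2–4 → each gets rank 2.
The 2 values of 9.3 occupy positions 8–9 → each gets rank 8.

2, 7, 1, 5, 8, 2, 2, 6, 8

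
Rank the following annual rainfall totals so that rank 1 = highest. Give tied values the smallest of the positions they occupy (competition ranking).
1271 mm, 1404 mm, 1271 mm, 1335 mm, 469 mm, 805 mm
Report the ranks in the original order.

Sorted (descending): 1404, 1335, 1271, 1271, 805, 469
The 2 values of 1271 occupy positions 3–4 → each gets rank 3.

3, 1, 3, 2, 6, 5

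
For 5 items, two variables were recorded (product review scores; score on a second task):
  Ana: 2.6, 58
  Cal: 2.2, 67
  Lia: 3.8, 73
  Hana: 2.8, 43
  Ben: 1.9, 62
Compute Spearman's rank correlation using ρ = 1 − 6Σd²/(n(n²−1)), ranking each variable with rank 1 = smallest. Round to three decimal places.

0.100

Ranks of variable 1: 3, 2, 5, 4, 1
Ranks of variable 2: 2, 4, 5, 1, 3
d = r₁ − r₂: 1, -2, 0, 3, -2
d²: 1, 4, 0, 9, 4; Σd² = 18
ρ = 1 − 6·18/(5·24) = 1 − 108/120 = 0.100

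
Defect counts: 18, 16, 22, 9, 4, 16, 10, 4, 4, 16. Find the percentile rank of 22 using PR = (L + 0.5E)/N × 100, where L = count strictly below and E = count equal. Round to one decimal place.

N = 10.
Strictly below 22: 9. Equal to 22: 1.
PR = (9 + 0.5·1)/10 × 100 = 95.0

95.0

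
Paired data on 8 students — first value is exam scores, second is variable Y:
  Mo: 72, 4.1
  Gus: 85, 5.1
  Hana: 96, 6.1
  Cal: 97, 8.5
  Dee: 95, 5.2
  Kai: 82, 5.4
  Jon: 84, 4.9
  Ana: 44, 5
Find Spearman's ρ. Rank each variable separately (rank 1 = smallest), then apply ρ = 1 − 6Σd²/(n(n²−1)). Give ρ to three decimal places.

Ranks of variable 1: 2, 5, 7, 8, 6, 3, 4, 1
Ranks of variable 2: 1, 4, 7, 8, 5, 6, 2, 3
d = r₁ − r₂: 1, 1, 0, 0, 1, -3, 2, -2
d²: 1, 1, 0, 0, 1, 9, 4, 4; Σd² = 20
ρ = 1 − 6·20/(8·63) = 1 − 120/504 = 0.762

0.762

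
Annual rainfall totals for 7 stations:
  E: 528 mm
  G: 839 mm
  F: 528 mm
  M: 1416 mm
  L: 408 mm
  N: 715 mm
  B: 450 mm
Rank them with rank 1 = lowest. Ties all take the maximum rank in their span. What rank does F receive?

4

Sorted (ascending): 408, 450, 528, 528, 715, 839, 1416
The 2 values of 528 occupy positions 3–4 → each gets rank 4.
F has value 528 mm → rank 4.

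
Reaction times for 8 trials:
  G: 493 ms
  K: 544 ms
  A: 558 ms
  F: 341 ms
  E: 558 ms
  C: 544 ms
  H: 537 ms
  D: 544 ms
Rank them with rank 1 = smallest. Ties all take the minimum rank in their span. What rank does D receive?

4

Sorted (ascending): 341, 493, 537, 544, 544, 544, 558, 558
The 3 values of 544 occupy positions 4–6 → each gets rank 4.
The 2 values of 558 occupy positions 7–8 → each gets rank 7.
D has value 544 ms → rank 4.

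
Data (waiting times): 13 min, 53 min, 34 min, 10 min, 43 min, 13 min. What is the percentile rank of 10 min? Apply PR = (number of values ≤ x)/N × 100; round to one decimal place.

N = 6.
Strictly below 10: 0. Equal to 10: 1.
PR = 1/6 × 100 = 16.7

16.7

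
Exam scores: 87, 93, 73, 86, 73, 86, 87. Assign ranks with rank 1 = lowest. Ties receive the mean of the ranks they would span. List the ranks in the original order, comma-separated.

Sorted (ascending): 73, 73, 86, 86, 87, 87, 93
The 2 values of 73 occupy positions 1–2 → average rank (1+2)/2 = 1.5.
The 2 values of 86 occupy positions 3–4 → average rank (3+4)/2 = 3.5.
The 2 values of 87 occupy positions 5–6 → average rank (5+6)/2 = 5.5.

5.5, 7, 1.5, 3.5, 1.5, 3.5, 5.5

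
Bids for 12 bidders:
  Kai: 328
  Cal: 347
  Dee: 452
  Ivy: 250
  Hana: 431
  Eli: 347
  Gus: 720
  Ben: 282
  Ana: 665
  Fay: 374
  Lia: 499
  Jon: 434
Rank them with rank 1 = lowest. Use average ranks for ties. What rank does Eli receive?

Sorted (ascending): 250, 282, 328, 347, 347, 374, 431, 434, 452, 499, 665, 720
The 2 values of 347 occupy positions 4–5 → average rank (4+5)/2 = 4.5.
Eli has value 347 → rank 4.5.

4.5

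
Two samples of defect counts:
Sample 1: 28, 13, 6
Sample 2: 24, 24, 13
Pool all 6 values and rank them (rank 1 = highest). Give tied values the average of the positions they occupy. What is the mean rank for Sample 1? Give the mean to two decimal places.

Sorted (descending): 28, 24, 24, 13, 13, 6
The 2 values of 24 occupy positions 2–3 → average rank (2+3)/2 = 2.5.
The 2 values of 13 occupy positions 4–5 → average rank (4+5)/2 = 4.5.
Sample 1 values → pooled ranks: 28→1, 13→4.5, 6→6
Mean rank = (1 + 4.5 + 6) / 3 = 3.83

3.83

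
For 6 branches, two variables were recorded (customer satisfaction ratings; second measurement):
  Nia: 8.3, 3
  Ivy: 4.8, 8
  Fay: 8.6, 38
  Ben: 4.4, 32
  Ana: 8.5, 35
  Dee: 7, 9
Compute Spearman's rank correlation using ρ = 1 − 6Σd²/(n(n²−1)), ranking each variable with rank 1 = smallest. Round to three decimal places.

0.486

Ranks of variable 1: 4, 2, 6, 1, 5, 3
Ranks of variable 2: 1, 2, 6, 4, 5, 3
d = r₁ − r₂: 3, 0, 0, -3, 0, 0
d²: 9, 0, 0, 9, 0, 0; Σd² = 18
ρ = 1 − 6·18/(6·35) = 1 − 108/210 = 0.486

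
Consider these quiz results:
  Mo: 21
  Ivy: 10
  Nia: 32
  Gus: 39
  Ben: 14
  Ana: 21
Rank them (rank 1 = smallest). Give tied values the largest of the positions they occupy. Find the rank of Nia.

Sorted (ascending): 10, 14, 21, 21, 32, 39
The 2 values of 21 occupy positions 3–4 → each gets rank 4.
Nia has value 32 → rank 5.

5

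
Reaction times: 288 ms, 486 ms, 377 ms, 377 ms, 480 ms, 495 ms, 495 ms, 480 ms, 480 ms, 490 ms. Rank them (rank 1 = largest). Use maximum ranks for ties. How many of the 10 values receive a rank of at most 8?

Sorted (descending): 495, 495, 490, 486, 480, 480, 480, 377, 377, 288
The 2 values of 495 occupy positions 1–2 → each gets rank 2.
The 3 values of 480 occupy positions 5–7 → each gets rank 7.
The 2 values of 377 occupy positions 8–9 → each gets rank 9.
Ranks ≤ 8: {2, 2, 3, 4, 7, 7, 7} → 7 values.

7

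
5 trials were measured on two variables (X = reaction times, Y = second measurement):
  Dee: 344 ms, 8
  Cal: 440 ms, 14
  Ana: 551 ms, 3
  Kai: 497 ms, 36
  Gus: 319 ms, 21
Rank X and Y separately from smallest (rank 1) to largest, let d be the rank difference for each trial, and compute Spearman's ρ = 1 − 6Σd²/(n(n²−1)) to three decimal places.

-0.300

Ranks of variable 1: 2, 3, 5, 4, 1
Ranks of variable 2: 2, 3, 1, 5, 4
d = r₁ − r₂: 0, 0, 4, -1, -3
d²: 0, 0, 16, 1, 9; Σd² = 26
ρ = 1 − 6·26/(5·24) = 1 − 156/120 = -0.300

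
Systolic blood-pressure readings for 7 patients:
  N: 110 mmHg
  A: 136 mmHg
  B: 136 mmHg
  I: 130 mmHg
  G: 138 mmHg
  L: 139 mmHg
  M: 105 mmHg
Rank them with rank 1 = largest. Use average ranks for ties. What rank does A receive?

Sorted (descending): 139, 138, 136, 136, 130, 110, 105
The 2 values of 136 occupy positions 3–4 → average rank (3+4)/2 = 3.5.
A has value 136 mmHg → rank 3.5.

3.5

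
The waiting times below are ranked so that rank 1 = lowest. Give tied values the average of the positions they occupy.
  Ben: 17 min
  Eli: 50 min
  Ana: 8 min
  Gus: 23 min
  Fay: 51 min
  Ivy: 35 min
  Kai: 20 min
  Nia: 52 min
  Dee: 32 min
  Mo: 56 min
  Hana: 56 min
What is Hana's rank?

10.5

Sorted (ascending): 8, 17, 20, 23, 32, 35, 50, 51, 52, 56, 56
The 2 values of 56 occupy positions 10–11 → average rank (10+11)/2 = 10.5.
Hana has value 56 min → rank 10.5.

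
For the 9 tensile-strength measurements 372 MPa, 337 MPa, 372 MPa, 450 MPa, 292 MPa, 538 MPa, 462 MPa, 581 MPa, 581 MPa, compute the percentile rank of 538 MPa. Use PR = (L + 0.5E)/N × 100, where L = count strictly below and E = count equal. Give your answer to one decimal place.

72.2

N = 9.
Strictly below 538: 6. Equal to 538: 1.
PR = (6 + 0.5·1)/9 × 100 = 72.2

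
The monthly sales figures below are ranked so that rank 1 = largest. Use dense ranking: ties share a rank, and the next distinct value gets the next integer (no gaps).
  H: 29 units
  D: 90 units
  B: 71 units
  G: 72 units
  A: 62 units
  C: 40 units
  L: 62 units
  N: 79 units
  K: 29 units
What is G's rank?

3

Sorted (descending): 90, 79, 72, 71, 62, 62, 40, 29, 29
The 2 values of 62 share dense rank 5.
The 2 values of 29 share dense rank 7.
Remaining distinct values take the next consecutive integers.
G has value 72 units → rank 3.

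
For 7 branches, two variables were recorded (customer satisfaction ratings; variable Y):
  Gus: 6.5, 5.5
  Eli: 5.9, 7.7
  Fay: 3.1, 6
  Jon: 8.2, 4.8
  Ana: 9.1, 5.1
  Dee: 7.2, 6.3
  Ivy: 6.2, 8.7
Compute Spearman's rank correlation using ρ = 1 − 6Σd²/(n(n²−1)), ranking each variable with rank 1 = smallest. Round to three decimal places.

Ranks of variable 1: 4, 2, 1, 6, 7, 5, 3
Ranks of variable 2: 3, 6, 4, 1, 2, 5, 7
d = r₁ − r₂: 1, -4, -3, 5, 5, 0, -4
d²: 1, 16, 9, 25, 25, 0, 16; Σd² = 92
ρ = 1 − 6·92/(7·48) = 1 − 552/336 = -0.643

-0.643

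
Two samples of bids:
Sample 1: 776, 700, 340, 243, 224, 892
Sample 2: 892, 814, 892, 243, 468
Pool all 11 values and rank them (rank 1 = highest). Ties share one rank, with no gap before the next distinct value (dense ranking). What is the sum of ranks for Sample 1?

Sorted (descending): 892, 892, 892, 814, 776, 700, 468, 340, 243, 243, 224
The 3 values of 892 share dense rank 1.
The 2 values of 243 share dense rank 7.
Remaining distinct values take the next consecutive integers.
Sample 1 values → pooled ranks: 776→3, 700→4, 340→6, 243→7, 224→8, 892→1
Rank sum = 3 + 4 + 6 + 7 + 8 + 1 = 29

29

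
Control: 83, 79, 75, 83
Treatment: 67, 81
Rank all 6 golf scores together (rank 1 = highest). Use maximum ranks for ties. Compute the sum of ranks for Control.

13

Sorted (descending): 83, 83, 81, 79, 75, 67
The 2 values of 83 occupy positions 1–2 → each gets rank 2.
Control values → pooled ranks: 83→2, 79→4, 75→5, 83→2
Rank sum = 2 + 4 + 5 + 2 = 13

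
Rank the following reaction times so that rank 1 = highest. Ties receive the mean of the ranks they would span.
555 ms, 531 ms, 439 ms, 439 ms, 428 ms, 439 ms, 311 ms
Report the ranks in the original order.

Sorted (descending): 555, 531, 439, 439, 439, 428, 311
The 3 values of 439 occupy positions 3–5 → average rank 4.

1, 2, 4, 4, 6, 4, 7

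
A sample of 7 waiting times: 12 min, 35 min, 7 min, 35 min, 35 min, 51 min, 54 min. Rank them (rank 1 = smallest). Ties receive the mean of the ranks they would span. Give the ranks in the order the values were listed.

Sorted (ascending): 7, 12, 35, 35, 35, 51, 54
The 3 values of 35 occupy positions 3–5 → average rank 4.

2, 4, 1, 4, 4, 6, 7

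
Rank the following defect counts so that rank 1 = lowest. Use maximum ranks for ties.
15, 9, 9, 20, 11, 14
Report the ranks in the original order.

Sorted (ascending): 9, 9, 11, 14, 15, 20
The 2 values of 9 occupy positions 1–2 → each gets rank 2.

5, 2, 2, 6, 3, 4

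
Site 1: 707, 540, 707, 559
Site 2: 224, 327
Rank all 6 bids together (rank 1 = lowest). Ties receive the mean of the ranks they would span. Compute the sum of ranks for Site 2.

3

Sorted (ascending): 224, 327, 540, 559, 707, 707
The 2 values of 707 occupy positions 5–6 → average rank (5+6)/2 = 5.5.
Site 2 values → pooled ranks: 224→1, 327→2
Rank sum = 1 + 2 = 3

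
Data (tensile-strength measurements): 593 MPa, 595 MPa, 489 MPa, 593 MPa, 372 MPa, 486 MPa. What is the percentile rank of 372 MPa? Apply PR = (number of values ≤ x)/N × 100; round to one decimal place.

16.7

N = 6.
Strictly below 372: 0. Equal to 372: 1.
PR = 1/6 × 100 = 16.7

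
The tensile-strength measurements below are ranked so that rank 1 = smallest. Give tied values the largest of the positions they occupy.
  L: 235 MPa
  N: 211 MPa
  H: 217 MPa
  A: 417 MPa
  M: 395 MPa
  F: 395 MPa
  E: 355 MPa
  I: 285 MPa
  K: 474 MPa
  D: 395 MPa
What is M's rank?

Sorted (ascending): 211, 217, 235, 285, 355, 395, 395, 395, 417, 474
The 3 values of 395 occupy positions 6–8 → each gets rank 8.
M has value 395 MPa → rank 8.

8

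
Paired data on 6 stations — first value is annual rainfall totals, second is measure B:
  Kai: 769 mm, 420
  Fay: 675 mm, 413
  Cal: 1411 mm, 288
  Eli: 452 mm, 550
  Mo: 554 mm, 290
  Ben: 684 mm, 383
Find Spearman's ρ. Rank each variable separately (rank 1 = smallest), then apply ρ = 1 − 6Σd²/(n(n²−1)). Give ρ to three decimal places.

Ranks of variable 1: 5, 3, 6, 1, 2, 4
Ranks of variable 2: 5, 4, 1, 6, 2, 3
d = r₁ − r₂: 0, -1, 5, -5, 0, 1
d²: 0, 1, 25, 25, 0, 1; Σd² = 52
ρ = 1 − 6·52/(6·35) = 1 − 312/210 = -0.486

-0.486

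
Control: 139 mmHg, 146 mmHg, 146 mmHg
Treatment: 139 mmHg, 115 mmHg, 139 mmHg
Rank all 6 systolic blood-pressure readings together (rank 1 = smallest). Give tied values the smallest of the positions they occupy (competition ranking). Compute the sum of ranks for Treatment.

Sorted (ascending): 115, 139, 139, 139, 146, 146
The 3 values of 139 occupy positions 2–4 → each gets rank 2.
The 2 values of 146 occupy positions 5–6 → each gets rank 5.
Treatment values → pooled ranks: 139→2, 115→1, 139→2
Rank sum = 2 + 1 + 2 = 5

5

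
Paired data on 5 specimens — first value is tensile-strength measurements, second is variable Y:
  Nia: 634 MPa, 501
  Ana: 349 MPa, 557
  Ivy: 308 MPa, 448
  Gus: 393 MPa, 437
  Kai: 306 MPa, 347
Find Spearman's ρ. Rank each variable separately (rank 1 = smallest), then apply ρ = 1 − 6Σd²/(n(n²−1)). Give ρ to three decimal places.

0.500

Ranks of variable 1: 5, 3, 2, 4, 1
Ranks of variable 2: 4, 5, 3, 2, 1
d = r₁ − r₂: 1, -2, -1, 2, 0
d²: 1, 4, 1, 4, 0; Σd² = 10
ρ = 1 − 6·10/(5·24) = 1 − 60/120 = 0.500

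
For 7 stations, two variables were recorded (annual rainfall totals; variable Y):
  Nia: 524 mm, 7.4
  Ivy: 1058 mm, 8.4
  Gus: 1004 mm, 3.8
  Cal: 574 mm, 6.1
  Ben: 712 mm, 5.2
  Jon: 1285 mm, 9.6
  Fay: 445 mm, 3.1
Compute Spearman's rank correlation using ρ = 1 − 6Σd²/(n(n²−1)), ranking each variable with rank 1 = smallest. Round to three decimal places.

0.643

Ranks of variable 1: 2, 6, 5, 3, 4, 7, 1
Ranks of variable 2: 5, 6, 2, 4, 3, 7, 1
d = r₁ − r₂: -3, 0, 3, -1, 1, 0, 0
d²: 9, 0, 9, 1, 1, 0, 0; Σd² = 20
ρ = 1 − 6·20/(7·48) = 1 − 120/336 = 0.643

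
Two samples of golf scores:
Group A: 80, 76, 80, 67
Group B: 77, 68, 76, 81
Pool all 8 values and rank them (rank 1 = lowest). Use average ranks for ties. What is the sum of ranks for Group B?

Sorted (ascending): 67, 68, 76, 76, 77, 80, 80, 81
The 2 values of 76 occupy positions 3–4 → average rank (3+4)/2 = 3.5.
The 2 values of 80 occupy positions 6–7 → average rank (6+7)/2 = 6.5.
Group B values → pooled ranks: 77→5, 68→2, 76→3.5, 81→8
Rank sum = 5 + 2 + 3.5 + 8 = 18.5

18.5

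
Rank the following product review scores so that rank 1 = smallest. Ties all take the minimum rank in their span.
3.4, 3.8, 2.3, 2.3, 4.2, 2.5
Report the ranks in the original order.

Sorted (ascending): 2.3, 2.3, 2.5, 3.4, 3.8, 4.2
The 2 values of 2.3 occupy positions 1–2 → each gets rank 1.

4, 5, 1, 1, 6, 3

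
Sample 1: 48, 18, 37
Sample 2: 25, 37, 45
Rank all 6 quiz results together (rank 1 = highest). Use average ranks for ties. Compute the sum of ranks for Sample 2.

Sorted (descending): 48, 45, 37, 37, 25, 18
The 2 values of 37 occupy positions 3–4 → average rank (3+4)/2 = 3.5.
Sample 2 values → pooled ranks: 25→5, 37→3.5, 45→2
Rank sum = 5 + 3.5 + 2 = 10.5

10.5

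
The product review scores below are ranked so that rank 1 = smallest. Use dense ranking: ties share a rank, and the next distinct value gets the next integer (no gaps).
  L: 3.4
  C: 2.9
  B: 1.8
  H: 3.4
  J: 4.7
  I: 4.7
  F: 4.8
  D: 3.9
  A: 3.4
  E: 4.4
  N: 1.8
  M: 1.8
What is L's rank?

3

Sorted (ascending): 1.8, 1.8, 1.8, 2.9, 3.4, 3.4, 3.4, 3.9, 4.4, 4.7, 4.7, 4.8
The 3 values of 1.8 share dense rank 1.
The 3 values of 3.4 share dense rank 3.
The 2 values of 4.7 share dense rank 6.
Remaining distinct values take the next consecutive integers.
L has value 3.4 → rank 3.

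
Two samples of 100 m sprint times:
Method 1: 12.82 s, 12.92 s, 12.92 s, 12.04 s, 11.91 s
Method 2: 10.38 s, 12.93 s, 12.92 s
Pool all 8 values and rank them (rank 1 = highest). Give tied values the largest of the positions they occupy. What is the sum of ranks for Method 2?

Sorted (descending): 12.93, 12.92, 12.92, 12.92, 12.82, 12.04, 11.91, 10.38
The 3 values of 12.92 occupy positions 2–4 → each gets rank 4.
Method 2 values → pooled ranks: 10.38→8, 12.93→1, 12.92→4
Rank sum = 8 + 1 + 4 = 13

13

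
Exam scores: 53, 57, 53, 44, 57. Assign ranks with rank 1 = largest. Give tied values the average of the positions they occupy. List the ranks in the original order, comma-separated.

Sorted (descending): 57, 57, 53, 53, 44
The 2 values of 57 occupy positions 1–2 → average rank (1+2)/2 = 1.5.
The 2 values of 53 occupy positions 3–4 → average rank (3+4)/2 = 3.5.

3.5, 1.5, 3.5, 5, 1.5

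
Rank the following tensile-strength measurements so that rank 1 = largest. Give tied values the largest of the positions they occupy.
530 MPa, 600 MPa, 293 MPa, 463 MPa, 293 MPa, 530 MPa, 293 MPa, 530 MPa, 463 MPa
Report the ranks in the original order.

4, 1, 9, 6, 9, 4, 9, 4, 6

Sorted (descending): 600, 530, 530, 530, 463, 463, 293, 293, 293
The 3 values of 530 occupy positions 2–4 → each gets rank 4.
The 2 values of 463 occupy positions 5–6 → each gets rank 6.
The 3 values of 293 occupy positions 7–9 → each gets rank 9.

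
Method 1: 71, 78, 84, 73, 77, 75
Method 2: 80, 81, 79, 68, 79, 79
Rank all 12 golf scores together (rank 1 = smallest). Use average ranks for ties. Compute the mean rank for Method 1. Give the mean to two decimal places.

5.33

Sorted (ascending): 68, 71, 73, 75, 77, 78, 79, 79, 79, 80, 81, 84
The 3 values of 79 occupy positions 7–9 → average rank 8.
Method 1 values → pooled ranks: 71→2, 78→6, 84→12, 73→3, 77→5, 75→4
Mean rank = (2 + 6 + 12 + 3 + 5 + 4) / 6 = 5.33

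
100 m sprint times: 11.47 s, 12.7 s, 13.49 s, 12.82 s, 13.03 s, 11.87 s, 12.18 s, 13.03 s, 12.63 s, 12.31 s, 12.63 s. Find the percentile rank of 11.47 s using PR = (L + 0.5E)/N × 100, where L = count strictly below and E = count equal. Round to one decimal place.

4.5

N = 11.
Strictly below 11.47: 0. Equal to 11.47: 1.
PR = (0 + 0.5·1)/11 × 100 = 4.5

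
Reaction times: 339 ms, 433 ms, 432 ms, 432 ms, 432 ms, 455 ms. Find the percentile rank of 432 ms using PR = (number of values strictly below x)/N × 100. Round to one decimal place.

16.7

N = 6.
Strictly below 432: 1. Equal to 432: 3.
PR = 1/6 × 100 = 16.7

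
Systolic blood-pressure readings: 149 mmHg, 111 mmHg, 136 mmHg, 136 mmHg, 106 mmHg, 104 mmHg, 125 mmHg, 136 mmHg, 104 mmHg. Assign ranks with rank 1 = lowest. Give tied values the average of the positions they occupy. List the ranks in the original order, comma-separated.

9, 4, 7, 7, 3, 1.5, 5, 7, 1.5

Sorted (ascending): 104, 104, 106, 111, 125, 136, 136, 136, 149
The 2 values of 104 occupy positions 1–2 → average rank (1+2)/2 = 1.5.
The 3 values of 136 occupy positions 6–8 → average rank 7.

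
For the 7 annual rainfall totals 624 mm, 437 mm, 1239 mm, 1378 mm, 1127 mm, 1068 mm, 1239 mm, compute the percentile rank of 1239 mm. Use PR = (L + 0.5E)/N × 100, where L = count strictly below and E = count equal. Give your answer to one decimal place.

71.4

N = 7.
Strictly below 1239: 4. Equal to 1239: 2.
PR = (4 + 0.5·2)/7 × 100 = 71.4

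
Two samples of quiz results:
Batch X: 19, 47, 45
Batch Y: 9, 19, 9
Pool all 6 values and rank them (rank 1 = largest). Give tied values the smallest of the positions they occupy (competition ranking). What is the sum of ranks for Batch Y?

Sorted (descending): 47, 45, 19, 19, 9, 9
The 2 values of 19 occupy positions 3–4 → each gets rank 3.
The 2 values of 9 occupy positions 5–6 → each gets rank 5.
Batch Y values → pooled ranks: 9→5, 19→3, 9→5
Rank sum = 5 + 3 + 5 = 13

13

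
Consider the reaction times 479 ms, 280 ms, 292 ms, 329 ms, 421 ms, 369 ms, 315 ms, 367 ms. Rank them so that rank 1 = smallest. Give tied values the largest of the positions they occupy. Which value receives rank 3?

315

Sorted (ascending): 280, 292, 315, 329, 367, 369, 421, 479
No ties — each value takes its position as its rank.
Rank 3 → value 315.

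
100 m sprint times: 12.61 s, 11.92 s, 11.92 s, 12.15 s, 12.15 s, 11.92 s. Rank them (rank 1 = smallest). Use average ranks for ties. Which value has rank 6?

Sorted (ascending): 11.92, 11.92, 11.92, 12.15, 12.15, 12.61
The 3 values of 11.92 occupy positions 1–3 → average rank 2.
The 2 values of 12.15 occupy positions 4–5 → average rank (4+5)/2 = 4.5.
Rank 6 → value 12.61.

12.61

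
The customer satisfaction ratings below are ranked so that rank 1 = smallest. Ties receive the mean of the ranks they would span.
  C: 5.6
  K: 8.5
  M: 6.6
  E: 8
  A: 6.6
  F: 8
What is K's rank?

6

Sorted (ascending): 5.6, 6.6, 6.6, 8, 8, 8.5
The 2 values of 6.6 occupy positions 2–3 → average rank (2+3)/2 = 2.5.
The 2 values of 8 occupy positions 4–5 → average rank (4+5)/2 = 4.5.
K has value 8.5 → rank 6.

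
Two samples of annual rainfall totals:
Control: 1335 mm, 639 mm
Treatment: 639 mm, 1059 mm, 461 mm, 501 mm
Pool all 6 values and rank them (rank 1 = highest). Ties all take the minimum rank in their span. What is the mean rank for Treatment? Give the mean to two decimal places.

4.00

Sorted (descending): 1335, 1059, 639, 639, 501, 461
The 2 values of 639 occupy positions 3–4 → each gets rank 3.
Treatment values → pooled ranks: 639→3, 1059→2, 461→6, 501→5
Mean rank = (3 + 2 + 6 + 5) / 4 = 4.00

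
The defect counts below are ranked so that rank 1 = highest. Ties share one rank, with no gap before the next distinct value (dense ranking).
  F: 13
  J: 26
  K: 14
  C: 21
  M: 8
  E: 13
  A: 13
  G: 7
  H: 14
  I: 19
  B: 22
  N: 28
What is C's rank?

Sorted (descending): 28, 26, 22, 21, 19, 14, 14, 13, 13, 13, 8, 7
The 2 values of 14 share dense rank 6.
The 3 values of 13 share dense rank 7.
Remaining distinct values take the next consecutive integers.
C has value 21 → rank 4.

4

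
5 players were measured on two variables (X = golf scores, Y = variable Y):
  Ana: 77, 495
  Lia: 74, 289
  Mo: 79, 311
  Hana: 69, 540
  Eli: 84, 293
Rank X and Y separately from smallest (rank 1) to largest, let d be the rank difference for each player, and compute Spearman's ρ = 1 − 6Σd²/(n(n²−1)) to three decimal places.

-0.400

Ranks of variable 1: 3, 2, 4, 1, 5
Ranks of variable 2: 4, 1, 3, 5, 2
d = r₁ − r₂: -1, 1, 1, -4, 3
d²: 1, 1, 1, 16, 9; Σd² = 28
ρ = 1 − 6·28/(5·24) = 1 − 168/120 = -0.400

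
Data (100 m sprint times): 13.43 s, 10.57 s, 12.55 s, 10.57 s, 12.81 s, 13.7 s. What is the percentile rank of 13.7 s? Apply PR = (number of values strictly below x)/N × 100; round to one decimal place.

83.3

N = 6.
Strictly below 13.7: 5. Equal to 13.7: 1.
PR = 5/6 × 100 = 83.3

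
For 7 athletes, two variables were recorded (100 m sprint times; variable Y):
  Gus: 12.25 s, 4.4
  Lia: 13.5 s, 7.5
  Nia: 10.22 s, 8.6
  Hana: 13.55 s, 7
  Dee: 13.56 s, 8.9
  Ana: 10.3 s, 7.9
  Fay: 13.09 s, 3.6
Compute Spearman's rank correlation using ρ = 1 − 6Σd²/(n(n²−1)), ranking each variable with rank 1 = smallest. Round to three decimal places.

Ranks of variable 1: 3, 5, 1, 6, 7, 2, 4
Ranks of variable 2: 2, 4, 6, 3, 7, 5, 1
d = r₁ − r₂: 1, 1, -5, 3, 0, -3, 3
d²: 1, 1, 25, 9, 0, 9, 9; Σd² = 54
ρ = 1 − 6·54/(7·48) = 1 − 324/336 = 0.036

0.036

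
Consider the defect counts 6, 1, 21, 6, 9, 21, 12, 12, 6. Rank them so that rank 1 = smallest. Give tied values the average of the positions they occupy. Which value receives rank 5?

9

Sorted (ascending): 1, 6, 6, 6, 9, 12, 12, 21, 21
The 3 values of 6 occupy positions 2–4 → average rank 3.
The 2 values of 12 occupy positions 6–7 → average rank (6+7)/2 = 6.5.
The 2 values of 21 occupy positions 8–9 → average rank (8+9)/2 = 8.5.
Rank 5 → value 9.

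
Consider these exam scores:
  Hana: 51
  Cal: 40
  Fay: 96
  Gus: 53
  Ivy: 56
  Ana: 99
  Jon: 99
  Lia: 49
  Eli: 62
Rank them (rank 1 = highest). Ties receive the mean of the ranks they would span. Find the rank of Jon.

1.5

Sorted (descending): 99, 99, 96, 62, 56, 53, 51, 49, 40
The 2 values of 99 occupy positions 1–2 → average rank (1+2)/2 = 1.5.
Jon has value 99 → rank 1.5.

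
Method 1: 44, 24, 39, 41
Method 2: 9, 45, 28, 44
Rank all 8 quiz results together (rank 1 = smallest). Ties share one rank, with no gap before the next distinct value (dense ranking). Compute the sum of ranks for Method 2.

17

Sorted (ascending): 9, 24, 28, 39, 41, 44, 44, 45
The 2 values of 44 share dense rank 6.
Remaining distinct values take the next consecutive integers.
Method 2 values → pooled ranks: 9→1, 45→7, 28→3, 44→6
Rank sum = 1 + 7 + 3 + 6 = 17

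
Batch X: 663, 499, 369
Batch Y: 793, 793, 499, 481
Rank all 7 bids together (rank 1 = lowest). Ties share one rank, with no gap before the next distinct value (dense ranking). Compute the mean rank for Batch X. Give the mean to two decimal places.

Sorted (ascending): 369, 481, 499, 499, 663, 793, 793
The 2 values of 499 share dense rank 3.
The 2 values of 793 share dense rank 5.
Remaining distinct values take the next consecutive integers.
Batch X values → pooled ranks: 663→4, 499→3, 369→1
Mean rank = (4 + 3 + 1) / 3 = 2.67

2.67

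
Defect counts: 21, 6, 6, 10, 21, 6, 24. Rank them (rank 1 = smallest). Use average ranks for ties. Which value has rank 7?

24

Sorted (ascending): 6, 6, 6, 10, 21, 21, 24
The 3 values of 6 occupy positions 1–3 → average rank 2.
The 2 values of 21 occupy positions 5–6 → average rank (5+6)/2 = 5.5.
Rank 7 → value 24.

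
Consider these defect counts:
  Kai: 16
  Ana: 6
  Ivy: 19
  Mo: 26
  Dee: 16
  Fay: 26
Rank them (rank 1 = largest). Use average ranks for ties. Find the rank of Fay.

1.5

Sorted (descending): 26, 26, 19, 16, 16, 6
The 2 values of 26 occupy positions 1–2 → average rank (1+2)/2 = 1.5.
The 2 values of 16 occupy positions 4–5 → average rank (4+5)/2 = 4.5.
Fay has value 26 → rank 1.5.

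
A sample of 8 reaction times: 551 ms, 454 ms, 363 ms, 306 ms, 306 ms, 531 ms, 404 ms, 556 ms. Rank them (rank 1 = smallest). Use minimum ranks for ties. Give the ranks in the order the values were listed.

7, 5, 3, 1, 1, 6, 4, 8

Sorted (ascending): 306, 306, 363, 404, 454, 531, 551, 556
The 2 values of 306 occupy positions 1–2 → each gets rank 1.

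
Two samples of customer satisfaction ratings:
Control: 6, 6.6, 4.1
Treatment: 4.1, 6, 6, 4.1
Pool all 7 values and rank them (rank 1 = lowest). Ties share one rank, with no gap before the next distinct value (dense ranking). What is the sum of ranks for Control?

6

Sorted (ascending): 4.1, 4.1, 4.1, 6, 6, 6, 6.6
The 3 values of 4.1 share dense rank 1.
The 3 values of 6 share dense rank 2.
Remaining distinct values take the next consecutive integers.
Control values → pooled ranks: 6→2, 6.6→3, 4.1→1
Rank sum = 2 + 3 + 1 = 6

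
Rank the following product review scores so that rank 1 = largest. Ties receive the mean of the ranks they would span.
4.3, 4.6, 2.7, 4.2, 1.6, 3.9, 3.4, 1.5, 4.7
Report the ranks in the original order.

3, 2, 7, 4, 8, 5, 6, 9, 1

Sorted (descending): 4.7, 4.6, 4.3, 4.2, 3.9, 3.4, 2.7, 1.6, 1.5
No ties — each value takes its position as its rank.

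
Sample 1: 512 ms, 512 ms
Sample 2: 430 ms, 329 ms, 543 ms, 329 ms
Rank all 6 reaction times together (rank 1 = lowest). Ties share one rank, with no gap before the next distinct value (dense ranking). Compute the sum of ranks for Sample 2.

Sorted (ascending): 329, 329, 430, 512, 512, 543
The 2 values of 329 share dense rank 1.
The 2 values of 512 share dense rank 3.
Remaining distinct values take the next consecutive integers.
Sample 2 values → pooled ranks: 430→2, 329→1, 543→4, 329→1
Rank sum = 2 + 1 + 4 + 1 = 8

8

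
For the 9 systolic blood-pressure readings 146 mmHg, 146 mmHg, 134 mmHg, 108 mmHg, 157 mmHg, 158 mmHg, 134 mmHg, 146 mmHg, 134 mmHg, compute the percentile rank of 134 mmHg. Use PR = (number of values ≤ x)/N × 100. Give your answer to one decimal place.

N = 9.
Strictly below 134: 1. Equal to 134: 3.
PR = 4/9 × 100 = 44.4

44.4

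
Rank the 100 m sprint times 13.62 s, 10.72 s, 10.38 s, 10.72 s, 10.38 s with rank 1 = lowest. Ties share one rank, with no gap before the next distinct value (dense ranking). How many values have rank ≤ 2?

4

Sorted (ascending): 10.38, 10.38, 10.72, 10.72, 13.62
The 2 values of 10.38 share dense rank 1.
The 2 values of 10.72 share dense rank 2.
Remaining distinct values take the next consecutive integers.
Ranks ≤ 2: {1, 1, 2, 2} → 4 values.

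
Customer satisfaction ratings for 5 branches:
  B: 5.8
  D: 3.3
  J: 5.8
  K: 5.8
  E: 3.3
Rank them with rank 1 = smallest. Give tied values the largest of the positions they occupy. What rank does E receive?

2

Sorted (ascending): 3.3, 3.3, 5.8, 5.8, 5.8
The 2 values of 3.3 occupy positions 1–2 → each gets rank 2.
The 3 values of 5.8 occupy positions 3–5 → each gets rank 5.
E has value 3.3 → rank 2.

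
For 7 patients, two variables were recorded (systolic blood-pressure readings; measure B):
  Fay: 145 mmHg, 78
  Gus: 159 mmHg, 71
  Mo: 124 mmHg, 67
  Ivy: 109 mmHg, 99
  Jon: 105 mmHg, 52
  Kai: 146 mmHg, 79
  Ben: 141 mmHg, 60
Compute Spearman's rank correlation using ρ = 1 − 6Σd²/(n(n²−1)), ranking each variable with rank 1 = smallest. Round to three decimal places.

Ranks of variable 1: 5, 7, 3, 2, 1, 6, 4
Ranks of variable 2: 5, 4, 3, 7, 1, 6, 2
d = r₁ − r₂: 0, 3, 0, -5, 0, 0, 2
d²: 0, 9, 0, 25, 0, 0, 4; Σd² = 38
ρ = 1 − 6·38/(7·48) = 1 − 228/336 = 0.321

0.321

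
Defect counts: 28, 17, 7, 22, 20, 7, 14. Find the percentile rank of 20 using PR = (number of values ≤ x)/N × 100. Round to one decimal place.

N = 7.
Strictly below 20: 4. Equal to 20: 1.
PR = 5/7 × 100 = 71.4

71.4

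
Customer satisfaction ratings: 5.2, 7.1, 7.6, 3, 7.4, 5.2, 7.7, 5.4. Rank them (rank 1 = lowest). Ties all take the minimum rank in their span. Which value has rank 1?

Sorted (ascending): 3, 5.2, 5.2, 5.4, 7.1, 7.4, 7.6, 7.7
The 2 values of 5.2 occupy positions 2–3 → each gets rank 2.
Rank 1 → value 3.

3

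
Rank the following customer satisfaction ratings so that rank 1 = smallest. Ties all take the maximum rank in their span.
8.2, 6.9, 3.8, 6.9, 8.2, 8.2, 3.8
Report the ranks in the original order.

7, 4, 2, 4, 7, 7, 2

Sorted (ascending): 3.8, 3.8, 6.9, 6.9, 8.2, 8.2, 8.2
The 2 values of 3.8 occupy positions 1–2 → each gets rank 2.
The 2 values of 6.9 occupy positions 3–4 → each gets rank 4.
The 3 values of 8.2 occupy positions 5–7 → each gets rank 7.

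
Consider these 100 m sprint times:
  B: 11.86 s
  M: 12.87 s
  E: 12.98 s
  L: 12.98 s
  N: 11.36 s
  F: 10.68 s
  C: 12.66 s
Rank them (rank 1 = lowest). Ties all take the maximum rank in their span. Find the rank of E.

7

Sorted (ascending): 10.68, 11.36, 11.86, 12.66, 12.87, 12.98, 12.98
The 2 values of 12.98 occupy positions 6–7 → each gets rank 7.
E has value 12.98 s → rank 7.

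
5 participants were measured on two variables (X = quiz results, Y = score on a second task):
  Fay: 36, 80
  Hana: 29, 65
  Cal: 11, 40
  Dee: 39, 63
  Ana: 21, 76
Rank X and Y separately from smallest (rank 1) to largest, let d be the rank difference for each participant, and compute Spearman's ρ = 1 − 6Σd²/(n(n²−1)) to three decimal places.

Ranks of variable 1: 4, 3, 1, 5, 2
Ranks of variable 2: 5, 3, 1, 2, 4
d = r₁ − r₂: -1, 0, 0, 3, -2
d²: 1, 0, 0, 9, 4; Σd² = 14
ρ = 1 − 6·14/(5·24) = 1 − 84/120 = 0.300

0.300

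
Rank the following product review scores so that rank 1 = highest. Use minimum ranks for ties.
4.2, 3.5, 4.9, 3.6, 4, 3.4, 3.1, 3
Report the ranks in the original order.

Sorted (descending): 4.9, 4.2, 4, 3.6, 3.5, 3.4, 3.1, 3
No ties — each value takes its position as its rank.

2, 5, 1, 4, 3, 6, 7, 8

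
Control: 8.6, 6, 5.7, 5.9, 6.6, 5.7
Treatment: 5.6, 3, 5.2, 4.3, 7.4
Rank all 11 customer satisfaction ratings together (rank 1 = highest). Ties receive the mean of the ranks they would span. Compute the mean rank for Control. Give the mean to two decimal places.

4.33

Sorted (descending): 8.6, 7.4, 6.6, 6, 5.9, 5.7, 5.7, 5.6, 5.2, 4.3, 3
The 2 values of 5.7 occupy positions 6–7 → average rank (6+7)/2 = 6.5.
Control values → pooled ranks: 8.6→1, 6→4, 5.7→6.5, 5.9→5, 6.6→3, 5.7→6.5
Mean rank = (1 + 4 + 6.5 + 5 + 3 + 6.5) / 6 = 4.33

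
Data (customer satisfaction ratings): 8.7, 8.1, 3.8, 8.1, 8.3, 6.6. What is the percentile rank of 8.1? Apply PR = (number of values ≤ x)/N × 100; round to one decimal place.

N = 6.
Strictly below 8.1: 2. Equal to 8.1: 2.
PR = 4/6 × 100 = 66.7

66.7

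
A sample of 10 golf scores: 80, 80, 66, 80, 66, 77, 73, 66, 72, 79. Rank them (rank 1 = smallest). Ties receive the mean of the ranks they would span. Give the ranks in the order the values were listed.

9, 9, 2, 9, 2, 6, 5, 2, 4, 7

Sorted (ascending): 66, 66, 66, 72, 73, 77, 79, 80, 80, 80
The 3 values of 66 occupy positions 1–3 → average rank 2.
The 3 values of 80 occupy positions 8–10 → average rank 9.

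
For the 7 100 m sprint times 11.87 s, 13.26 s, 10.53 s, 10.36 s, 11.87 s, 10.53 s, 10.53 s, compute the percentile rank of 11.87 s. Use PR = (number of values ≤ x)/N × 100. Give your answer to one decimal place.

N = 7.
Strictly below 11.87: 4. Equal to 11.87: 2.
PR = 6/7 × 100 = 85.7

85.7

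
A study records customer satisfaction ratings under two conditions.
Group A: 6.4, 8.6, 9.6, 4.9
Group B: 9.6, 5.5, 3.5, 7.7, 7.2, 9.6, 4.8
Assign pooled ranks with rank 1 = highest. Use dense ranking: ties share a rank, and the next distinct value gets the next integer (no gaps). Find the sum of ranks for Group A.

15

Sorted (descending): 9.6, 9.6, 9.6, 8.6, 7.7, 7.2, 6.4, 5.5, 4.9, 4.8, 3.5
The 3 values of 9.6 share dense rank 1.
Remaining distinct values take the next consecutive integers.
Group A values → pooled ranks: 6.4→5, 8.6→2, 9.6→1, 4.9→7
Rank sum = 5 + 2 + 1 + 7 = 15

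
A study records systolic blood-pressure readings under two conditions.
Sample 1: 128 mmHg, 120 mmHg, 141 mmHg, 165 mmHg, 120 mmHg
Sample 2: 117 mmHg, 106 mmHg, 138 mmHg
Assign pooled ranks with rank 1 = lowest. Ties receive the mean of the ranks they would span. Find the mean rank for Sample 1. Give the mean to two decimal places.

Sorted (ascending): 106, 117, 120, 120, 128, 138, 141, 165
The 2 values of 120 occupy positions 3–4 → average rank (3+4)/2 = 3.5.
Sample 1 values → pooled ranks: 128→5, 120→3.5, 141→7, 165→8, 120→3.5
Mean rank = (5 + 3.5 + 7 + 8 + 3.5) / 5 = 5.40

5.40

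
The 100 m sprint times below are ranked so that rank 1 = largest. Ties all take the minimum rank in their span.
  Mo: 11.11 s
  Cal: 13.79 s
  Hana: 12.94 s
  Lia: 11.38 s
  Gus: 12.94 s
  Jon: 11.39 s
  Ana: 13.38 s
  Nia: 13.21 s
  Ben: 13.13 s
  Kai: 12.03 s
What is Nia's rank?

Sorted (descending): 13.79, 13.38, 13.21, 13.13, 12.94, 12.94, 12.03, 11.39, 11.38, 11.11
The 2 values of 12.94 occupy positions 5–6 → each gets rank 5.
Nia has value 13.21 s → rank 3.

3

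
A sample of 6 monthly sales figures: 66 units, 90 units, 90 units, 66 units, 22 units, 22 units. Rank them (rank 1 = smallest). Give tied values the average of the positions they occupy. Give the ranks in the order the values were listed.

3.5, 5.5, 5.5, 3.5, 1.5, 1.5

Sorted (ascending): 22, 22, 66, 66, 90, 90
The 2 values of 22 occupy positions 1–2 → average rank (1+2)/2 = 1.5.
The 2 values of 66 occupy positions 3–4 → average rank (3+4)/2 = 3.5.
The 2 values of 90 occupy positions 5–6 → average rank (5+6)/2 = 5.5.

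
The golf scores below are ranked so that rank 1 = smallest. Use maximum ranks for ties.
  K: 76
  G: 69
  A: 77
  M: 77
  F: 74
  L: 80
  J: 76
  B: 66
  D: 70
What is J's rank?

Sorted (ascending): 66, 69, 70, 74, 76, 76, 77, 77, 80
The 2 values of 76 occupy positions 5–6 → each gets rank 6.
The 2 values of 77 occupy positions 7–8 → each gets rank 8.
J has value 76 → rank 6.

6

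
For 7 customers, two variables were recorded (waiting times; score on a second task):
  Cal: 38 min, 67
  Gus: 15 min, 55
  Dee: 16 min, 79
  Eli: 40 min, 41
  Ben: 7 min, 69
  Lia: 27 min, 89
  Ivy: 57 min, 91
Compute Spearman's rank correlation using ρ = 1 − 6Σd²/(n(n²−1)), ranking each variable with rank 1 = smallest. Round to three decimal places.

0.179

Ranks of variable 1: 5, 2, 3, 6, 1, 4, 7
Ranks of variable 2: 3, 2, 5, 1, 4, 6, 7
d = r₁ − r₂: 2, 0, -2, 5, -3, -2, 0
d²: 4, 0, 4, 25, 9, 4, 0; Σd² = 46
ρ = 1 − 6·46/(7·48) = 1 − 276/336 = 0.179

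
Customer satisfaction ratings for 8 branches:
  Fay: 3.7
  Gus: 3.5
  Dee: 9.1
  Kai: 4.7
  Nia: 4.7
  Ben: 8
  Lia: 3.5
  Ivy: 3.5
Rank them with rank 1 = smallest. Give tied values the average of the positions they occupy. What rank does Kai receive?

Sorted (ascending): 3.5, 3.5, 3.5, 3.7, 4.7, 4.7, 8, 9.1
The 3 values of 3.5 occupy positions 1–3 → average rank 2.
The 2 values of 4.7 occupy positions 5–6 → average rank (5+6)/2 = 5.5.
Kai has value 4.7 → rank 5.5.

5.5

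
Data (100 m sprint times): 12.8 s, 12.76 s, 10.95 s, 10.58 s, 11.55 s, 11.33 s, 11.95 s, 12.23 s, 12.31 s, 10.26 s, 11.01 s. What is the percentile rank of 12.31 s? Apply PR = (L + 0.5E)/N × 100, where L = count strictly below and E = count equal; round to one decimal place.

77.3

N = 11.
Strictly below 12.31: 8. Equal to 12.31: 1.
PR = (8 + 0.5·1)/11 × 100 = 77.3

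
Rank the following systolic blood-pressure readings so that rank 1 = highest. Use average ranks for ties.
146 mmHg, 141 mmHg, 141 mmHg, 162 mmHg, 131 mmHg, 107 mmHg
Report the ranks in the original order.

Sorted (descending): 162, 146, 141, 141, 131, 107
The 2 values of 141 occupy positions 3–4 → average rank (3+4)/2 = 3.5.

2, 3.5, 3.5, 1, 5, 6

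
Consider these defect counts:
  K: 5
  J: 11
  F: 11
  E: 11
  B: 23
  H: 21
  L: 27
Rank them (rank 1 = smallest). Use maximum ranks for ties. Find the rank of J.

4

Sorted (ascending): 5, 11, 11, 11, 21, 23, 27
The 3 values of 11 occupy positions 2–4 → each gets rank 4.
J has value 11 → rank 4.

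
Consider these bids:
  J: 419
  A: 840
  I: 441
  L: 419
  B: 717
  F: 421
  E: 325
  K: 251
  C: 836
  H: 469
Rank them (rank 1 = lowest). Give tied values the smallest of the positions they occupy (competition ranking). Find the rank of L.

3

Sorted (ascending): 251, 325, 419, 419, 421, 441, 469, 717, 836, 840
The 2 values of 419 occupy positions 3–4 → each gets rank 3.
L has value 419 → rank 3.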